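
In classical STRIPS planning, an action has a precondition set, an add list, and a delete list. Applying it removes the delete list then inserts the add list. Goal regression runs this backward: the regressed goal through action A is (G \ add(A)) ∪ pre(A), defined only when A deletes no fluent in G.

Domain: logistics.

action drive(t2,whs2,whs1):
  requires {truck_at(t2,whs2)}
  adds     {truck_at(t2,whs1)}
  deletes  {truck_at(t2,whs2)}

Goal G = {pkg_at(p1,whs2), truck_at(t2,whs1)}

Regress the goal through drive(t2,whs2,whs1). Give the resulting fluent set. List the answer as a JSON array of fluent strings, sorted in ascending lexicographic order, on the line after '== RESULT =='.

Compute (G \ add) ∪ pre:
  G ∩ del = {}  (empty — regression defined)
  G \ add = {pkg_at(p1,whs2), truck_at(t2,whs1)} \ {truck_at(t2,whs1)} = {pkg_at(p1,whs2)}
  ∪ pre   = {pkg_at(p1,whs2)} ∪ {truck_at(t2,whs2)}
          = {pkg_at(p1,whs2), truck_at(t2,whs2)}

== RESULT ==
["pkg_at(p1,whs2)", "truck_at(t2,whs2)"]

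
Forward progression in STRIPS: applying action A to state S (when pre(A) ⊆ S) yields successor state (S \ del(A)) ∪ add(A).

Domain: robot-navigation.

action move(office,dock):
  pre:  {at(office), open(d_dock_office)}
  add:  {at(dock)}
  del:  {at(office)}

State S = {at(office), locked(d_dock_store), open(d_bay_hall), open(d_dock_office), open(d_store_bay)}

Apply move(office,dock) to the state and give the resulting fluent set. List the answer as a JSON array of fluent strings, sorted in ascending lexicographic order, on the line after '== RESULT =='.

Progress:
  pre ⊆ S: {at(office), open(d_dock_office)} ⊆ S  — applicable
  S \ del = {locked(d_dock_store), open(d_bay_hall), open(d_dock_office), open(d_store_bay)}
  ∪ add   = {at(dock), locked(d_dock_store), open(d_bay_hall), open(d_dock_office), open(d_store_bay)}

== RESULT ==
["at(dock)", "locked(d_dock_store)", "open(d_bay_hall)", "open(d_dock_office)", "open(d_store_bay)"]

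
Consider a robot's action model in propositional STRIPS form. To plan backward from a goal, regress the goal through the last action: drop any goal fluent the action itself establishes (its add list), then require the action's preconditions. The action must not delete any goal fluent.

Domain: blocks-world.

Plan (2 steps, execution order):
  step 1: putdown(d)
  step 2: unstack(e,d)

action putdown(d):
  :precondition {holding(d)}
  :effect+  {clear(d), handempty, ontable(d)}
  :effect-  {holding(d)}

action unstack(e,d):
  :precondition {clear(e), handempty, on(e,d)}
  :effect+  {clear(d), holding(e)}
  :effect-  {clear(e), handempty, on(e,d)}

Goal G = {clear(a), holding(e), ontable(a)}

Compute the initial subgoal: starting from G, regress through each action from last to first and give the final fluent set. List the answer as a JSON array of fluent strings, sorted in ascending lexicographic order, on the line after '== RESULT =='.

Work backward from the goal:
  through step 2 (unstack(e,d)): drop {holding(e)}, keep {clear(a), ontable(a)}, require {clear(e), handempty, on(e,d)}
    → {clear(a), clear(e), handempty, on(e,d), ontable(a)}
  through step 1 (putdown(d)): drop {handempty}, keep {clear(a), clear(e), on(e,d), ontable(a)}, require {holding(d)}
    → {clear(a), clear(e), holding(d), on(e,d), ontable(a)}

== RESULT ==
["clear(a)", "clear(e)", "holding(d)", "on(e,d)", "ontable(a)"]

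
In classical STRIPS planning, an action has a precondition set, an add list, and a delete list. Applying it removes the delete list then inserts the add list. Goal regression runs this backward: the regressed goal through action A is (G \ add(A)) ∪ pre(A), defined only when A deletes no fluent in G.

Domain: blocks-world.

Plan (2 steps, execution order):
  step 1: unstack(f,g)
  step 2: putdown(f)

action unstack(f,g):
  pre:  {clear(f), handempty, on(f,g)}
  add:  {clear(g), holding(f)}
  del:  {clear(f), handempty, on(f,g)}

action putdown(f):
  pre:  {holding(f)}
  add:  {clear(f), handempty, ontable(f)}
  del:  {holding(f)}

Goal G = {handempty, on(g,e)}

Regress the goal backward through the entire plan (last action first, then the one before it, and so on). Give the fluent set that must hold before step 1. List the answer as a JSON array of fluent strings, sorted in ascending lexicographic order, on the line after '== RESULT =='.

Work backward from the goal:
  through step 2 (putdown(f)): drop {handempty}, keep {on(g,e)}, require {holding(f)}
    → {holding(f), on(g,e)}
  through step 1 (unstack(f,g)): drop {holding(f)}, keep {on(g,e)}, require {clear(f), handempty, on(f,g)}
    → {clear(f), handempty, on(f,g), on(g,e)}

== RESULT ==
["clear(f)", "handempty", "on(f,g)", "on(g,e)"]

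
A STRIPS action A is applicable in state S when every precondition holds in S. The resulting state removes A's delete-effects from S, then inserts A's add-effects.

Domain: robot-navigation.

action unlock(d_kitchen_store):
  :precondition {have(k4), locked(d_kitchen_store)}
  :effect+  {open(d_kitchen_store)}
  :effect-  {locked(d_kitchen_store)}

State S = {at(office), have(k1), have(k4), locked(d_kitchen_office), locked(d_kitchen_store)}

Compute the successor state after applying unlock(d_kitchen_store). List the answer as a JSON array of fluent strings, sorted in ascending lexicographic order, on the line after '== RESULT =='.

Compute (S \ del) ∪ add:
  pre ⊆ S: {have(k4), locked(d_kitchen_store)} ⊆ S  — applicable
  S \ del = {at(office), have(k1), have(k4), locked(d_kitchen_office)}
  ∪ add   = {at(office), have(k1), have(k4), locked(d_kitchen_office), open(d_kitchen_store)}

== RESULT ==
["at(office)", "have(k1)", "have(k4)", "locked(d_kitchen_office)", "open(d_kitchen_store)"]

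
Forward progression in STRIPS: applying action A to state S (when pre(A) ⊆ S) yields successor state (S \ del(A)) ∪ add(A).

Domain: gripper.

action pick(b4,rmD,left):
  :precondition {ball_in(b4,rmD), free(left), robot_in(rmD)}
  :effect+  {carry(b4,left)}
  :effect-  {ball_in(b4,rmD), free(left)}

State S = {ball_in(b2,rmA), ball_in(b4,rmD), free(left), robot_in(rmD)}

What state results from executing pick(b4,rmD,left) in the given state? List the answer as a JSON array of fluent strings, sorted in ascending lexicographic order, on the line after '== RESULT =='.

Compute (S \ del) ∪ add:
  pre ⊆ S: {ball_in(b4,rmD), free(left), robot_in(rmD)} ⊆ S  — applicable
  S \ del = {ball_in(b2,rmA), robot_in(rmD)}
  ∪ add   = {ball_in(b2,rmA), carry(b4,left), robot_in(rmD)}

== RESULT ==
["ball_in(b2,rmA)", "carry(b4,left)", "robot_in(rmD)"]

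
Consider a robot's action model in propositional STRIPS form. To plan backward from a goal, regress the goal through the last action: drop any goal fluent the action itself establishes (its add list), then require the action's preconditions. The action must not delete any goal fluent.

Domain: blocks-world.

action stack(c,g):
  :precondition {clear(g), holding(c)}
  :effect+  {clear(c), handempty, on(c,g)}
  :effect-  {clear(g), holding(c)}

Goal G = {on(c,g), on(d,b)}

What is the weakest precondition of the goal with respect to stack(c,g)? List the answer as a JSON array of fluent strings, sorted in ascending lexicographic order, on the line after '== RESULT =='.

Compute (G \ add) ∪ pre:
  G ∩ del = {}  (empty — regression defined)
  G \ add = {on(c,g), on(d,b)} \ {clear(c), handempty, on(c,g)} = {on(d,b)}
  ∪ pre   = {on(d,b)} ∪ {clear(g), holding(c)}
          = {clear(g), holding(c), on(d,b)}

== RESULT ==
["clear(g)", "holding(c)", "on(d,b)"]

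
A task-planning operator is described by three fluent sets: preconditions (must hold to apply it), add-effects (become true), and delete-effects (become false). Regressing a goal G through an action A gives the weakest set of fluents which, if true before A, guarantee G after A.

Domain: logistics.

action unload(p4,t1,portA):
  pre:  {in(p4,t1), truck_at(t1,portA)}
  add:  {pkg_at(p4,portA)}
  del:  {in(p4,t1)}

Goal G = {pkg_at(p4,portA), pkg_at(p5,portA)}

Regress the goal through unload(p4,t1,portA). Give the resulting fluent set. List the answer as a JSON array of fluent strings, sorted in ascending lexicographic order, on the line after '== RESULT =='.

Regress:
  G ∩ del = {}  (empty — regression defined)
  G \ add = {pkg_at(p4,portA), pkg_at(p5,portA)} \ {pkg_at(p4,portA)} = {pkg_at(p5,portA)}
  ∪ pre   = {pkg_at(p5,portA)} ∪ {in(p4,t1), truck_at(t1,portA)}
          = {in(p4,t1), pkg_at(p5,portA), truck_at(t1,portA)}

== RESULT ==
["in(p4,t1)", "pkg_at(p5,portA)", "truck_at(t1,portA)"]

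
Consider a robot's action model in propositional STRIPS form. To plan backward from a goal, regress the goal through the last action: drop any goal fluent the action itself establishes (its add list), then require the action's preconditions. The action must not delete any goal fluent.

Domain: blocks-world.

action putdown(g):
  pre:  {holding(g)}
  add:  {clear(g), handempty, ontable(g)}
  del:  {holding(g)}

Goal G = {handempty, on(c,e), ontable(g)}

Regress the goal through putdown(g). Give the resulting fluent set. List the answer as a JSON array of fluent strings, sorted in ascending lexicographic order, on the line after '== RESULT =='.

Compute (G \ add) ∪ pre:
  G ∩ del = {}  (empty — regression defined)
  G \ add = {handempty, on(c,e), ontable(g)} \ {clear(g), handempty, ontable(g)} = {on(c,e)}
  ∪ pre   = {on(c,e)} ∪ {holding(g)}
          = {holding(g), on(c,e)}

== RESULT ==
["holding(g)", "on(c,e)"]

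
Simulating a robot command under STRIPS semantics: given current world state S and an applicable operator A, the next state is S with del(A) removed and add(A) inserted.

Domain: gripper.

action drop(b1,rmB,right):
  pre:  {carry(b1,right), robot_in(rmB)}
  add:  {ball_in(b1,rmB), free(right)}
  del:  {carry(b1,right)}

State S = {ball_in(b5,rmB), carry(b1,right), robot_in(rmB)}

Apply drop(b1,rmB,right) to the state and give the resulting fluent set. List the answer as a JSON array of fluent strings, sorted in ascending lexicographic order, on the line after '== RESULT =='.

Progress:
  pre ⊆ S: {carry(b1,right), robot_in(rmB)} ⊆ S  — applicable
  S \ del = {ball_in(b5,rmB), robot_in(rmB)}
  ∪ add   = {ball_in(b1,rmB), ball_in(b5,rmB), free(right), robot_in(rmB)}

== RESULT ==
["ball_in(b1,rmB)", "ball_in(b5,rmB)", "free(right)", "robot_in(rmB)"]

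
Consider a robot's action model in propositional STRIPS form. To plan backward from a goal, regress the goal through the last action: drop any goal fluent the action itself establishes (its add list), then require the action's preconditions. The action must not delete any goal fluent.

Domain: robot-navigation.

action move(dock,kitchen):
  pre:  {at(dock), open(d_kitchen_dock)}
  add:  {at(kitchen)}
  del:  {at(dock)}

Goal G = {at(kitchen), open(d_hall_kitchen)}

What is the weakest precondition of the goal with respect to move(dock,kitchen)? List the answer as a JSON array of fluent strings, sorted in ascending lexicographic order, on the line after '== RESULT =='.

Compute (G \ add) ∪ pre:
  G ∩ del = {}  (empty — regression defined)
  G \ add = {at(kitchen), open(d_hall_kitchen)} \ {at(kitchen)} = {open(d_hall_kitchen)}
  ∪ pre   = {open(d_hall_kitchen)} ∪ {at(dock), open(d_kitchen_dock)}
          = {at(dock), open(d_hall_kitchen), open(d_kitchen_dock)}

== RESULT ==
["at(dock)", "open(d_hall_kitchen)", "open(d_kitchen_dock)"]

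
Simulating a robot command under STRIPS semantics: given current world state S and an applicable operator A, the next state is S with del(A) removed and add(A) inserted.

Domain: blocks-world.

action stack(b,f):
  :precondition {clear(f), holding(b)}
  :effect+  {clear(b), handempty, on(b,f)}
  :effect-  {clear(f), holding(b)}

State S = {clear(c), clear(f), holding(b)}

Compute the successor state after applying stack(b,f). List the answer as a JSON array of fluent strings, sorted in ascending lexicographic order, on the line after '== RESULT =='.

Progress:
  pre ⊆ S: {clear(f), holding(b)} ⊆ S  — applicable
  S \ del = {clear(c)}
  ∪ add   = {clear(b), clear(c), handempty, on(b,f)}

== RESULT ==
["clear(b)", "clear(c)", "handempty", "on(b,f)"]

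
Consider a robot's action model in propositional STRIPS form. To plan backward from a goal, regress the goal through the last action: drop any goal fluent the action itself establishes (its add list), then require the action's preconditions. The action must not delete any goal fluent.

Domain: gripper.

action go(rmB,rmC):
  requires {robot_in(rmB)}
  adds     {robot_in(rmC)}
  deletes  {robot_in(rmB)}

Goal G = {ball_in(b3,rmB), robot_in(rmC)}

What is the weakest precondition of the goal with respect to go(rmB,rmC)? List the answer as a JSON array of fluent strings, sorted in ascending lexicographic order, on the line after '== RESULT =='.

Compute (G \ add) ∪ pre:
  G ∩ del = {}  (empty — regression defined)
  G \ add = {ball_in(b3,rmB), robot_in(rmC)} \ {robot_in(rmC)} = {ball_in(b3,rmB)}
  ∪ pre   = {ball_in(b3,rmB)} ∪ {robot_in(rmB)}
          = {ball_in(b3,rmB), robot_in(rmB)}

== RESULT ==
["ball_in(b3,rmB)", "robot_in(rmB)"]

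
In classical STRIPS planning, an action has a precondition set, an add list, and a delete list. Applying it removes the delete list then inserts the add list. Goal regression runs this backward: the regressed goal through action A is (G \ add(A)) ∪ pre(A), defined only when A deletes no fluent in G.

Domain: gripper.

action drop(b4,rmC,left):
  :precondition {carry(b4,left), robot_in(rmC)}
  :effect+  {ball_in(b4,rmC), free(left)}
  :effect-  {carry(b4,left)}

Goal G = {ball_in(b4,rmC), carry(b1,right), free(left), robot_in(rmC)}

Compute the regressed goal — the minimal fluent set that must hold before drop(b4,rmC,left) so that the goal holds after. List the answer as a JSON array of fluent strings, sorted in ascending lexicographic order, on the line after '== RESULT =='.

Regress:
  G ∩ del = {}  (empty — regression defined)
  G \ add = {ball_in(b4,rmC), carry(b1,right), free(left), robot_in(rmC)} \ {ball_in(b4,rmC), free(left)} = {carry(b1,right), robot_in(rmC)}
  ∪ pre   = {carry(b1,right), robot_in(rmC)} ∪ {carry(b4,left), robot_in(rmC)}
          = {carry(b1,right), carry(b4,left), robot_in(rmC)}

== RESULT ==
["carry(b1,right)", "carry(b4,left)", "robot_in(rmC)"]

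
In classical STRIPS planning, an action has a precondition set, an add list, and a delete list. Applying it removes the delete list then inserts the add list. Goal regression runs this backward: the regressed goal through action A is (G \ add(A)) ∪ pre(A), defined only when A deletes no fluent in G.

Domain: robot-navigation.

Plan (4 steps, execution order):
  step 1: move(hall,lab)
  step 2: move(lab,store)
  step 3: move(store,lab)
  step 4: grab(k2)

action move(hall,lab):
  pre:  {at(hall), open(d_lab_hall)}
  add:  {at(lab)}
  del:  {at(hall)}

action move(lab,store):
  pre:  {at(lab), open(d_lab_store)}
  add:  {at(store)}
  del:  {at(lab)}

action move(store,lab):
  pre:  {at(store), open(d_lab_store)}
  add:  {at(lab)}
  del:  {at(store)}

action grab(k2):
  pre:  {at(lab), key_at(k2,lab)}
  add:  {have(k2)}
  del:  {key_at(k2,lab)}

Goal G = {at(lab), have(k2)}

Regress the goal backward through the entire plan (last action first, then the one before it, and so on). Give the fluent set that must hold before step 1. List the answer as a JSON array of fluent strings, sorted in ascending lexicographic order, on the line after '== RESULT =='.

Regress step by step:
  through step 4 (grab(k2)): drop {have(k2)}, keep {at(lab)}, require {at(lab), key_at(k2,lab)}
    → {at(lab), key_at(k2,lab)}
  through step 3 (move(store,lab)): drop {at(lab)}, keep {key_at(k2,lab)}, require {at(store), open(d_lab_store)}
    → {at(store), key_at(k2,lab), open(d_lab_store)}
  through step 2 (move(lab,store)): drop {at(store)}, keep {key_at(k2,lab), open(d_lab_store)}, require {at(lab), open(d_lab_store)}
    → {at(lab), key_at(k2,lab), open(d_lab_store)}
  through step 1 (move(hall,lab)): drop {at(lab)}, keep {key_at(k2,lab), open(d_lab_store)}, require {at(hall), open(d_lab_hall)}
    → {at(hall), key_at(k2,lab), open(d_lab_hall), open(d_lab_store)}

== RESULT ==
["at(hall)", "key_at(k2,lab)", "open(d_lab_hall)", "open(d_lab_store)"]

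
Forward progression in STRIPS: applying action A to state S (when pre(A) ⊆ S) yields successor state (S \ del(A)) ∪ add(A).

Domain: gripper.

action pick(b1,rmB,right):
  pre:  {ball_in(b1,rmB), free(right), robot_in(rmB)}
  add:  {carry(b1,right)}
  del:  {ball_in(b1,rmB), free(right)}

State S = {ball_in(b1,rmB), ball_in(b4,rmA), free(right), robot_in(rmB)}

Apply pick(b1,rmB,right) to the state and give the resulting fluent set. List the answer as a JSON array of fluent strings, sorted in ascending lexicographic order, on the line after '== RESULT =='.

Progress:
  pre ⊆ S: {ball_in(b1,rmB), free(right), robot_in(rmB)} ⊆ S  — applicable
  S \ del = {ball_in(b4,rmA), robot_in(rmB)}
  ∪ add   = {ball_in(b4,rmA), carry(b1,right), robot_in(rmB)}

== RESULT ==
["ball_in(b4,rmA)", "carry(b1,right)", "robot_in(rmB)"]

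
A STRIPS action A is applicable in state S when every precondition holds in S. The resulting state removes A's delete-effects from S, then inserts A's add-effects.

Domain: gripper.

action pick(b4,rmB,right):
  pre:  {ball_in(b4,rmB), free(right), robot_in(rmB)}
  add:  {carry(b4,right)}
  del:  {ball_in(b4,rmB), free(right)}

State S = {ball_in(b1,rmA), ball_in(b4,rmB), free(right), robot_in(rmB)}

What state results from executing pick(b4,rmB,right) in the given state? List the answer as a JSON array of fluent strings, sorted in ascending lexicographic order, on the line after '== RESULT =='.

Progress:
  pre ⊆ S: {ball_in(b4,rmB), free(right), robot_in(rmB)} ⊆ S  — applicable
  S \ del = {ball_in(b1,rmA), robot_in(rmB)}
  ∪ add   = {ball_in(b1,rmA), carry(b4,right), robot_in(rmB)}

== RESULT ==
["ball_in(b1,rmA)", "carry(b4,right)", "robot_in(rmB)"]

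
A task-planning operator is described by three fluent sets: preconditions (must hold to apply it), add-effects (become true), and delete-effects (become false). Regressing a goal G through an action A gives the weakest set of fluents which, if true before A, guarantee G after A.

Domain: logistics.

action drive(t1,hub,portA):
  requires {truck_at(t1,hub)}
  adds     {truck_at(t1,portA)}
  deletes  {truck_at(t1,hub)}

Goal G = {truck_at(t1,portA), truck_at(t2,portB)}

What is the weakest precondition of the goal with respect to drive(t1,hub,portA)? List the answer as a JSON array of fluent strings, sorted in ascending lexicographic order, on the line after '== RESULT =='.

Regress:
  G ∩ del = {}  (empty — regression defined)
  G \ add = {truck_at(t1,portA), truck_at(t2,portB)} \ {truck_at(t1,portA)} = {truck_at(t2,portB)}
  ∪ pre   = {truck_at(t2,portB)} ∪ {truck_at(t1,hub)}
          = {truck_at(t1,hub), truck_at(t2,portB)}

== RESULT ==
["truck_at(t1,hub)", "truck_at(t2,portB)"]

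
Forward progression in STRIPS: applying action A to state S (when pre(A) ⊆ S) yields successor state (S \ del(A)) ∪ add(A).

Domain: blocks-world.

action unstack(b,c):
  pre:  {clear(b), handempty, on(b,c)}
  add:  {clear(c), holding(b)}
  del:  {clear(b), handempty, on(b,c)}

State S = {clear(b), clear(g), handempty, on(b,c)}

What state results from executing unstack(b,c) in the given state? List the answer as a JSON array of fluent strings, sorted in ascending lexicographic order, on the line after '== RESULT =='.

Progress:
  pre ⊆ S: {clear(b), handempty, on(b,c)} ⊆ S  — applicable
  S \ del = {clear(g)}
  ∪ add   = {clear(c), clear(g), holding(b)}

== RESULT ==
["clear(c)", "clear(g)", "holding(b)"]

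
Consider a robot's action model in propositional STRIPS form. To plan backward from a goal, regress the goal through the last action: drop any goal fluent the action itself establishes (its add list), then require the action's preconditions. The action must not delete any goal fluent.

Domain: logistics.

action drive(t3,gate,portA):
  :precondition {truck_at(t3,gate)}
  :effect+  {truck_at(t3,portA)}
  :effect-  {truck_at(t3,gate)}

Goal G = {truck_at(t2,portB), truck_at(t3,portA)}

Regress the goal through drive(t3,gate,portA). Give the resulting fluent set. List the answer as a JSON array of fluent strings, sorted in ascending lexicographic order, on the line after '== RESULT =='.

Regress:
  G ∩ del = {}  (empty — regression defined)
  G \ add = {truck_at(t2,portB), truck_at(t3,portA)} \ {truck_at(t3,portA)} = {truck_at(t2,portB)}
  ∪ pre   = {truck_at(t2,portB)} ∪ {truck_at(t3,gate)}
          = {truck_at(t2,portB), truck_at(t3,gate)}

== RESULT ==
["truck_at(t2,portB)", "truck_at(t3,gate)"]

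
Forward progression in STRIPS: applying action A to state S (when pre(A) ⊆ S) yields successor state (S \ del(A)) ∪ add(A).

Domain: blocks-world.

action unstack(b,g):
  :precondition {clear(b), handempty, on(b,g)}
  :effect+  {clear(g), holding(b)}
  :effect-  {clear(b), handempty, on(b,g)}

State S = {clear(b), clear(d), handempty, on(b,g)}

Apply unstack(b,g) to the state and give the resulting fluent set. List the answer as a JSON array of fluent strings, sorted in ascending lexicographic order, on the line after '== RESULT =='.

Compute (S \ del) ∪ add:
  pre ⊆ S: {clear(b), handempty, on(b,g)} ⊆ S  — applicable
  S \ del = {clear(d)}
  ∪ add   = {clear(d), clear(g), holding(b)}

== RESULT ==
["clear(d)", "clear(g)", "holding(b)"]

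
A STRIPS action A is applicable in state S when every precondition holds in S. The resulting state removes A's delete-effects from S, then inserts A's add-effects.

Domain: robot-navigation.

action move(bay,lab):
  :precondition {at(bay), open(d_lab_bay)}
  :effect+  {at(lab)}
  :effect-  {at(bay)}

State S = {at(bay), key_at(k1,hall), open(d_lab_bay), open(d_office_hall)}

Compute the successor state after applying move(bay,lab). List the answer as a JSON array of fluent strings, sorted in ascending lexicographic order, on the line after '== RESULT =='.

Progress:
  pre ⊆ S: {at(bay), open(d_lab_bay)} ⊆ S  — applicable
  S \ del = {key_at(k1,hall), open(d_lab_bay), open(d_office_hall)}
  ∪ add   = {at(lab), key_at(k1,hall), open(d_lab_bay), open(d_office_hall)}

== RESULT ==
["at(lab)", "key_at(k1,hall)", "open(d_lab_bay)", "open(d_office_hall)"]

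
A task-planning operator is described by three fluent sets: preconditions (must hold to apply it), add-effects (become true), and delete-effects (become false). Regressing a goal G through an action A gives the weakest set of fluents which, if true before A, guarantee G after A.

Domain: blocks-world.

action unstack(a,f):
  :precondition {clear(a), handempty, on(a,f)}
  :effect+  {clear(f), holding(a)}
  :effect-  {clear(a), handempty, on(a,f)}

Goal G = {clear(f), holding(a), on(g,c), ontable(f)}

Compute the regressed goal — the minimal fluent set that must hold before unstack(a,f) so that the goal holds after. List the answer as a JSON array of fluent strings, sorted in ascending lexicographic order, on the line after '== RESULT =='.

Regress:
  G ∩ del = {}  (empty — regression defined)
  G \ add = {clear(f), holding(a), on(g,c), ontable(f)} \ {clear(f), holding(a)} = {on(g,c), ontable(f)}
  ∪ pre   = {on(g,c), ontable(f)} ∪ {clear(a), handempty, on(a,f)}
          = {clear(a), handempty, on(a,f), on(g,c), ontable(f)}

== RESULT ==
["clear(a)", "handempty", "on(a,f)", "on(g,c)", "ontable(f)"]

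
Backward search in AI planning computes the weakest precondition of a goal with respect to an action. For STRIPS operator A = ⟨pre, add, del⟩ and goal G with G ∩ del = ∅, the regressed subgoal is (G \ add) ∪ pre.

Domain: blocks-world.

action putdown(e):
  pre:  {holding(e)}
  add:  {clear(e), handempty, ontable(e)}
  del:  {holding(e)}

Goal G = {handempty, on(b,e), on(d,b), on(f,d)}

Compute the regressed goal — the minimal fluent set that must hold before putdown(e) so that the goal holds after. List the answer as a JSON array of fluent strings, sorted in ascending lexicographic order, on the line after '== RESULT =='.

Compute (G \ add) ∪ pre:
  G ∩ del = {}  (empty — regression defined)
  G \ add = {handempty, on(b,e), on(d,b), on(f,d)} \ {clear(e), handempty, ontable(e)} = {on(b,e), on(d,b), on(f,d)}
  ∪ pre   = {on(b,e), on(d,b), on(f,d)} ∪ {holding(e)}
          = {holding(e), on(b,e), on(d,b), on(f,d)}

== RESULT ==
["holding(e)", "on(b,e)", "on(d,b)", "on(f,d)"]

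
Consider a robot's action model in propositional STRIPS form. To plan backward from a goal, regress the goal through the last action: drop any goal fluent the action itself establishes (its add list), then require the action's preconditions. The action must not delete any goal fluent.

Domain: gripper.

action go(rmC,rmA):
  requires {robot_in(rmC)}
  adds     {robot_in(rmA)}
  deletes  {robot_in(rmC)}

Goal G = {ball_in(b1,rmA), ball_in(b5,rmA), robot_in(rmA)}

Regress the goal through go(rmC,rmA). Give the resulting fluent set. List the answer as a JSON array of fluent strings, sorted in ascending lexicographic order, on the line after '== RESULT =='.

Compute (G \ add) ∪ pre:
  G ∩ del = {}  (empty — regression defined)
  G \ add = {ball_in(b1,rmA), ball_in(b5,rmA), robot_in(rmA)} \ {robot_in(rmA)} = {ball_in(b1,rmA), ball_in(b5,rmA)}
  ∪ pre   = {ball_in(b1,rmA), ball_in(b5,rmA)} ∪ {robot_in(rmC)}
          = {ball_in(b1,rmA), ball_in(b5,rmA), robot_in(rmC)}

== RESULT ==
["ball_in(b1,rmA)", "ball_in(b5,rmA)", "robot_in(rmC)"]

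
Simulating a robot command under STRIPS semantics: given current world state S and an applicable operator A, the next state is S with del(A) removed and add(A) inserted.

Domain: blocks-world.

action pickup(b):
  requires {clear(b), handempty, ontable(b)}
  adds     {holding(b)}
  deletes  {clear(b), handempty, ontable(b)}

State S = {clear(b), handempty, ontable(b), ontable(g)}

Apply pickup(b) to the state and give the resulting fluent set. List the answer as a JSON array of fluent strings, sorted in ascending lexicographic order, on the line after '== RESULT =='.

Compute (S \ del) ∪ add:
  pre ⊆ S: {clear(b), handempty, ontable(b)} ⊆ S  — applicable
  S \ del = {ontable(g)}
  ∪ add   = {holding(b), ontable(g)}

== RESULT ==
["holding(b)", "ontable(g)"]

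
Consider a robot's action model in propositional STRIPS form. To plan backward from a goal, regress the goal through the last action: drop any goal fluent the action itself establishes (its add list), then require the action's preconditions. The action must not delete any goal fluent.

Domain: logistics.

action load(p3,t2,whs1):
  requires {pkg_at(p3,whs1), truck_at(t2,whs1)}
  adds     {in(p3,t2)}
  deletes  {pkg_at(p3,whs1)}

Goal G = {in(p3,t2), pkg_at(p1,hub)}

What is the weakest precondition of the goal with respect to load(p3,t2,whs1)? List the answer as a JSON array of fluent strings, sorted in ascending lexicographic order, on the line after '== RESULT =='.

Regress:
  G ∩ del = {}  (empty — regression defined)
  G \ add = {in(p3,t2), pkg_at(p1,hub)} \ {in(p3,t2)} = {pkg_at(p1,hub)}
  ∪ pre   = {pkg_at(p1,hub)} ∪ {pkg_at(p3,whs1), truck_at(t2,whs1)}
          = {pkg_at(p1,hub), pkg_at(p3,whs1), truck_at(t2,whs1)}

== RESULT ==
["pkg_at(p1,hub)", "pkg_at(p3,whs1)", "truck_at(t2,whs1)"]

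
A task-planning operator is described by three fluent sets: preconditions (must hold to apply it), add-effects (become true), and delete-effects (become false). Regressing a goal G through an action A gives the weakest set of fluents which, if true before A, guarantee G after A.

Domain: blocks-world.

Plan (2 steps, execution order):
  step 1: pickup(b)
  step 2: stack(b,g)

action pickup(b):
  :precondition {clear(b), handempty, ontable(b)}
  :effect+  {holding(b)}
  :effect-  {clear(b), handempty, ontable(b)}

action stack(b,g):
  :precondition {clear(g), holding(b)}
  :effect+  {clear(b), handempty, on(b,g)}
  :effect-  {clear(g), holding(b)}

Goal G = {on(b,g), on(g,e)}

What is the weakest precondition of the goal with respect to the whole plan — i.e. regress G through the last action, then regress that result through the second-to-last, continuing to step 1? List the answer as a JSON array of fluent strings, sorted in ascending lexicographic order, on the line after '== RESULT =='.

Work backward from the goal:
  through step 2 (stack(b,g)): drop {on(b,g)}, keep {on(g,e)}, require {clear(g), holding(b)}
    → {clear(g), holding(b), on(g,e)}
  through step 1 (pickup(b)): drop {holding(b)}, keep {clear(g), on(g,e)}, require {clear(b), handempty, ontable(b)}
    → {clear(b), clear(g), handempty, on(g,e), ontable(b)}

== RESULT ==
["clear(b)", "clear(g)", "handempty", "on(g,e)", "ontable(b)"]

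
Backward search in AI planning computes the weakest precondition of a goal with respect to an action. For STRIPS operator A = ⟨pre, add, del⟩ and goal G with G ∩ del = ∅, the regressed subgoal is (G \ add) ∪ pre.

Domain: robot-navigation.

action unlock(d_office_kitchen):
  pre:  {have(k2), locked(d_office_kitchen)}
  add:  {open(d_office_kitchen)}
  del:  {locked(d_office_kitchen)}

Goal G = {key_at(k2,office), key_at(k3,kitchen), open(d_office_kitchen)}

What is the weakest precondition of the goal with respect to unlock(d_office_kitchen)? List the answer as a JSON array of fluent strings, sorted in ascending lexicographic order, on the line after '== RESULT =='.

Regress:
  G ∩ del = {}  (empty — regression defined)
  G \ add = {key_at(k2,office), key_at(k3,kitchen), open(d_office_kitchen)} \ {open(d_office_kitchen)} = {key_at(k2,office), key_at(k3,kitchen)}
  ∪ pre   = {key_at(k2,office), key_at(k3,kitchen)} ∪ {have(k2), locked(d_office_kitchen)}
          = {have(k2), key_at(k2,office), key_at(k3,kitchen), locked(d_office_kitchen)}

== RESULT ==
["have(k2)", "key_at(k2,office)", "key_at(k3,kitchen)", "locked(d_office_kitchen)"]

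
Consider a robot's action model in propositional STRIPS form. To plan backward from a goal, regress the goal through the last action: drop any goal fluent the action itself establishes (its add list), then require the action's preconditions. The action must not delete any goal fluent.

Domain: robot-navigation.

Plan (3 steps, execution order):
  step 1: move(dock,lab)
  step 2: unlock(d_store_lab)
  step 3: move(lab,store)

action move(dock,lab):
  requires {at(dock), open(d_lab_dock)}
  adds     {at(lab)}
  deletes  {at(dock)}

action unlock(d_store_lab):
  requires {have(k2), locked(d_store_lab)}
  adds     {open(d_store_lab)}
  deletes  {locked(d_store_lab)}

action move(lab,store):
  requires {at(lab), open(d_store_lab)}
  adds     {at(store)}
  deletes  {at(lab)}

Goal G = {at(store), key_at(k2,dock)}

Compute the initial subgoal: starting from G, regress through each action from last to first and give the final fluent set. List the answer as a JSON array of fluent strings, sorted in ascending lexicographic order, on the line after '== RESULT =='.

Regress step by step:
  through step 3 (move(lab,store)): drop {at(store)}, keep {key_at(k2,dock)}, require {at(lab), open(d_store_lab)}
    → {at(lab), key_at(k2,dock), open(d_store_lab)}
  through step 2 (unlock(d_store_lab)): drop {open(d_store_lab)}, keep {at(lab), key_at(k2,dock)}, require {have(k2), locked(d_store_lab)}
    → {at(lab), have(k2), key_at(k2,dock), locked(d_store_lab)}
  through step 1 (move(dock,lab)): drop {at(lab)}, keep {have(k2), key_at(k2,dock), locked(d_store_lab)}, require {at(dock), open(d_lab_dock)}
    → {at(dock), have(k2), key_at(k2,dock), locked(d_store_lab), open(d_lab_dock)}

== RESULT ==
["at(dock)", "have(k2)", "key_at(k2,dock)", "locked(d_store_lab)", "open(d_lab_dock)"]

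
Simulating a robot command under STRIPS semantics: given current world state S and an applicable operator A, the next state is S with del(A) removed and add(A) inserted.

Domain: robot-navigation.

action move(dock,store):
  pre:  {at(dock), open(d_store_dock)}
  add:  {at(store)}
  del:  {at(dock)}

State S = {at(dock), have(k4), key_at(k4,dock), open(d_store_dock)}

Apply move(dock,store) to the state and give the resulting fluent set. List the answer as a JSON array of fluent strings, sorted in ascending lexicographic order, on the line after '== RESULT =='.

Progress:
  pre ⊆ S: {at(dock), open(d_store_dock)} ⊆ S  — applicable
  S \ del = {have(k4), key_at(k4,dock), open(d_store_dock)}
  ∪ add   = {at(store), have(k4), key_at(k4,dock), open(d_store_dock)}

== RESULT ==
["at(store)", "have(k4)", "key_at(k4,dock)", "open(d_store_dock)"]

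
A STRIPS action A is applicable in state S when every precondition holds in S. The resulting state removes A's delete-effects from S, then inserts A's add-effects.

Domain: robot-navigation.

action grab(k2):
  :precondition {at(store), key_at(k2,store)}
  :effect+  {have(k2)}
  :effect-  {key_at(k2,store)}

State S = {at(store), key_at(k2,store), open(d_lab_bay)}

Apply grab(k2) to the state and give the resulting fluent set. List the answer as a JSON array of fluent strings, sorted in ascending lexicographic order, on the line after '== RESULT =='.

Compute (S \ del) ∪ add:
  pre ⊆ S: {at(store), key_at(k2,store)} ⊆ S  — applicable
  S \ del = {at(store), open(d_lab_bay)}
  ∪ add   = {at(store), have(k2), open(d_lab_bay)}

== RESULT ==
["at(store)", "have(k2)", "open(d_lab_bay)"]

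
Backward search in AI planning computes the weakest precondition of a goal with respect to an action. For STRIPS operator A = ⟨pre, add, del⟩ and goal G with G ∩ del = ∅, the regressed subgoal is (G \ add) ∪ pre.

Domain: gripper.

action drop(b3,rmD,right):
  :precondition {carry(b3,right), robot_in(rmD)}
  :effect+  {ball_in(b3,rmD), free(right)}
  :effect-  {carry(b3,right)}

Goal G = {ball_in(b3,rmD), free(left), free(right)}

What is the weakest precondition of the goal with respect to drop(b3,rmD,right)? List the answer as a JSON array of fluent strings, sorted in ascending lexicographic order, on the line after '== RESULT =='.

Regress:
  G ∩ del = {}  (empty — regression defined)
  G \ add = {ball_in(b3,rmD), free(left), free(right)} \ {ball_in(b3,rmD), free(right)} = {free(left)}
  ∪ pre   = {free(left)} ∪ {carry(b3,right), robot_in(rmD)}
          = {carry(b3,right), free(left), robot_in(rmD)}

== RESULT ==
["carry(b3,right)", "free(left)", "robot_in(rmD)"]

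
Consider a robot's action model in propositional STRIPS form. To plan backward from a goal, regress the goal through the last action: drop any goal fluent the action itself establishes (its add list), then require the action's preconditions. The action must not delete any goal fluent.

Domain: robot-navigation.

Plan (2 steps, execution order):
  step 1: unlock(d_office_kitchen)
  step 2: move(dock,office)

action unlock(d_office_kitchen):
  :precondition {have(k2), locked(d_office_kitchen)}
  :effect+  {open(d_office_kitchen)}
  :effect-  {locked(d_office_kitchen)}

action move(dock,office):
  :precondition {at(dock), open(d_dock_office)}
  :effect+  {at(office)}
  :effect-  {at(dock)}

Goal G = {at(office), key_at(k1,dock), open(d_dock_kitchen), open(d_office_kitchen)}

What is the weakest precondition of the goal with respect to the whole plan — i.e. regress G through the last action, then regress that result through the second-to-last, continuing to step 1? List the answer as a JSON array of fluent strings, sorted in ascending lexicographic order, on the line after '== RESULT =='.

Regress step by step:
  through step 2 (move(dock,office)): drop {at(office)}, keep {key_at(k1,dock), open(d_dock_kitchen), open(d_office_kitchen)}, require {at(dock), open(d_dock_office)}
    → {at(dock), key_at(k1,dock), open(d_dock_kitchen), open(d_dock_office), open(d_office_kitchen)}
  through step 1 (unlock(d_office_kitchen)): drop {open(d_office_kitchen)}, keep {at(dock), key_at(k1,dock), open(d_dock_kitchen), open(d_dock_office)}, require {have(k2), locked(d_office_kitchen)}
    → {at(dock), have(k2), key_at(k1,dock), locked(d_office_kitchen), open(d_dock_kitchen), open(d_dock_office)}

== RESULT ==
["at(dock)", "have(k2)", "key_at(k1,dock)", "locked(d_office_kitchen)", "open(d_dock_kitchen)", "open(d_dock_office)"]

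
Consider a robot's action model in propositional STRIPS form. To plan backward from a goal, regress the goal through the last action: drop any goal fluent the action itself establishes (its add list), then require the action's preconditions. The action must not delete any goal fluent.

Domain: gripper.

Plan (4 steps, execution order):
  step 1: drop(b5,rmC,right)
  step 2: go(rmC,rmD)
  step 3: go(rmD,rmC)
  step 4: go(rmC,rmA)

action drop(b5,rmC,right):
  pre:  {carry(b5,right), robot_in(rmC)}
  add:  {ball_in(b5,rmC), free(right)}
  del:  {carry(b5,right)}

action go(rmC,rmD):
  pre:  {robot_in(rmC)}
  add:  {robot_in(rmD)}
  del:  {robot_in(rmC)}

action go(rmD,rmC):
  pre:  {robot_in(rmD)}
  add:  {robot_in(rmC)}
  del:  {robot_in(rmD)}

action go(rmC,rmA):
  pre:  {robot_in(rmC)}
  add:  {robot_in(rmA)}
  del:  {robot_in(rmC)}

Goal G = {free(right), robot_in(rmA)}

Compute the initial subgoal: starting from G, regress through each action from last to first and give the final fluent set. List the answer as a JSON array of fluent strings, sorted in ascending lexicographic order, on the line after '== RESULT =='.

Regress step by step:
  through step 4 (go(rmC,rmA)): drop {robot_in(rmA)}, keep {free(right)}, require {robot_in(rmC)}
    → {free(right), robot_in(rmC)}
  through step 3 (go(rmD,rmC)): drop {robot_in(rmC)}, keep {free(right)}, require {robot_in(rmD)}
    → {free(right), robot_in(rmD)}
  through step 2 (go(rmC,rmD)): drop {robot_in(rmD)}, keep {free(right)}, require {robot_in(rmC)}
    → {free(right), robot_in(rmC)}
  through step 1 (drop(b5,rmC,right)): drop {free(right)}, keep {robot_in(rmC)}, require {carry(b5,right), robot_in(rmC)}
    → {carry(b5,right), robot_in(rmC)}

== RESULT ==
["carry(b5,right)", "robot_in(rmC)"]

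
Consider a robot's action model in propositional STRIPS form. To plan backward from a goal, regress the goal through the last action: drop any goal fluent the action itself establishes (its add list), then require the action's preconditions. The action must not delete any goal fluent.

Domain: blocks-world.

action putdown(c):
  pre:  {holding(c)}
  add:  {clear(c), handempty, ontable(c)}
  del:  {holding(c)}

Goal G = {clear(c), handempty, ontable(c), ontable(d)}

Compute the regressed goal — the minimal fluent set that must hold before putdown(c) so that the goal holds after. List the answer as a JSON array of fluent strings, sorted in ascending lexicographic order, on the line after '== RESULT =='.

Compute (G \ add) ∪ pre:
  G ∩ del = {}  (empty — regression defined)
  G \ add = {clear(c), handempty, ontable(c), ontable(d)} \ {clear(c), handempty, ontable(c)} = {ontable(d)}
  ∪ pre   = {ontable(d)} ∪ {holding(c)}
          = {holding(c), ontable(d)}

== RESULT ==
["holding(c)", "ontable(d)"]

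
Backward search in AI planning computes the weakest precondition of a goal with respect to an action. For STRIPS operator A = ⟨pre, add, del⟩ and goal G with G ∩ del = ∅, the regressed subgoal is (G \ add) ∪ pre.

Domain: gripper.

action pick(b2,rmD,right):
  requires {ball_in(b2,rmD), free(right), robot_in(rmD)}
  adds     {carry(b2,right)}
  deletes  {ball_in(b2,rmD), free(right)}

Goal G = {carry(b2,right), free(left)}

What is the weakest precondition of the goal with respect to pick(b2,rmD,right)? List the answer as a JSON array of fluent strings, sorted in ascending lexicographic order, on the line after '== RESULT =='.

Compute (G \ add) ∪ pre:
  G ∩ del = {}  (empty — regression defined)
  G \ add = {carry(b2,right), free(left)} \ {carry(b2,right)} = {free(left)}
  ∪ pre   = {free(left)} ∪ {ball_in(b2,rmD), free(right), robot_in(rmD)}
          = {ball_in(b2,rmD), free(left), free(right), robot_in(rmD)}

== RESULT ==
["ball_in(b2,rmD)", "free(left)", "free(right)", "robot_in(rmD)"]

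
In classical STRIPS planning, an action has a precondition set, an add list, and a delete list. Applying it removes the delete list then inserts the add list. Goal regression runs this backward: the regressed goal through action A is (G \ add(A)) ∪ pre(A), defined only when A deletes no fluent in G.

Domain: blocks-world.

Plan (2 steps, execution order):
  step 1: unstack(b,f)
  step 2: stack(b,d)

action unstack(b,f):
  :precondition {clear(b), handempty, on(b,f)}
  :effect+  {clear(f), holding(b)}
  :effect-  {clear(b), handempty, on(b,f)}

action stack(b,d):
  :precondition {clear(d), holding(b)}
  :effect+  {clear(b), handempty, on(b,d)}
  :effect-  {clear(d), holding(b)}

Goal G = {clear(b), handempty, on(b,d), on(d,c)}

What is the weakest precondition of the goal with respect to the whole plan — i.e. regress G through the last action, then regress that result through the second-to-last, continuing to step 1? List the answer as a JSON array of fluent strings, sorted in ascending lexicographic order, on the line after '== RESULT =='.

Regress step by step:
  through step 2 (stack(b,d)): drop {clear(b), handempty, on(b,d)}, keep {on(d,c)}, require {clear(d), holding(b)}
    → {clear(d), holding(b), on(d,c)}
  through step 1 (unstack(b,f)): drop {holding(b)}, keep {clear(d), on(d,c)}, require {clear(b), handempty, on(b,f)}
    → {clear(b), clear(d), handempty, on(b,f), on(d,c)}

== RESULT ==
["clear(b)", "clear(d)", "handempty", "on(b,f)", "on(d,c)"]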